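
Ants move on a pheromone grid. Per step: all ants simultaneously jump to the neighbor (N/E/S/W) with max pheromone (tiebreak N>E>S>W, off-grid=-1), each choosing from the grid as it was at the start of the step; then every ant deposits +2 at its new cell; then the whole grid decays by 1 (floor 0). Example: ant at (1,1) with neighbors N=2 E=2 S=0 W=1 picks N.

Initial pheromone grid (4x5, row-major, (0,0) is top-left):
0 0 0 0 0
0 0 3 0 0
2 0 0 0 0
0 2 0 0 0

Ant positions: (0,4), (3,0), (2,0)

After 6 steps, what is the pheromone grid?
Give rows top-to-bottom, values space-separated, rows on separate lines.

After step 1: ants at (1,4),(2,0),(1,0)
  0 0 0 0 0
  1 0 2 0 1
  3 0 0 0 0
  0 1 0 0 0
After step 2: ants at (0,4),(1,0),(2,0)
  0 0 0 0 1
  2 0 1 0 0
  4 0 0 0 0
  0 0 0 0 0
After step 3: ants at (1,4),(2,0),(1,0)
  0 0 0 0 0
  3 0 0 0 1
  5 0 0 0 0
  0 0 0 0 0
After step 4: ants at (0,4),(1,0),(2,0)
  0 0 0 0 1
  4 0 0 0 0
  6 0 0 0 0
  0 0 0 0 0
After step 5: ants at (1,4),(2,0),(1,0)
  0 0 0 0 0
  5 0 0 0 1
  7 0 0 0 0
  0 0 0 0 0
After step 6: ants at (0,4),(1,0),(2,0)
  0 0 0 0 1
  6 0 0 0 0
  8 0 0 0 0
  0 0 0 0 0

0 0 0 0 1
6 0 0 0 0
8 0 0 0 0
0 0 0 0 0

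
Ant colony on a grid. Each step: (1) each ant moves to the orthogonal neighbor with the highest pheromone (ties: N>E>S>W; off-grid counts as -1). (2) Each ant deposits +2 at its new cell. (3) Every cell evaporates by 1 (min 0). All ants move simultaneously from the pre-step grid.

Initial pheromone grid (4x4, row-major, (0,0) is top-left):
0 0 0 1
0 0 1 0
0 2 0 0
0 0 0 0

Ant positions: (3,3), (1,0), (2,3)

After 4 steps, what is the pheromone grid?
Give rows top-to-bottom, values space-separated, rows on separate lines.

After step 1: ants at (2,3),(0,0),(1,3)
  1 0 0 0
  0 0 0 1
  0 1 0 1
  0 0 0 0
After step 2: ants at (1,3),(0,1),(2,3)
  0 1 0 0
  0 0 0 2
  0 0 0 2
  0 0 0 0
After step 3: ants at (2,3),(0,2),(1,3)
  0 0 1 0
  0 0 0 3
  0 0 0 3
  0 0 0 0
After step 4: ants at (1,3),(0,3),(2,3)
  0 0 0 1
  0 0 0 4
  0 0 0 4
  0 0 0 0

0 0 0 1
0 0 0 4
0 0 0 4
0 0 0 0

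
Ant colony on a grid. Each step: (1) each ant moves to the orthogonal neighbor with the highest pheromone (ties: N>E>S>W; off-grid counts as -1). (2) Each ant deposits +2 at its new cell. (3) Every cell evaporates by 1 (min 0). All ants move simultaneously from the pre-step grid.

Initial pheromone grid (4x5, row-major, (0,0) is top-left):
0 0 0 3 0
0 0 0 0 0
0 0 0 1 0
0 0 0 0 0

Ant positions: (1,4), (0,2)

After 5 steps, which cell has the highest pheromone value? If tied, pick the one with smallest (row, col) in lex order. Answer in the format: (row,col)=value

Answer: (0,3)=8

Derivation:
Step 1: ant0:(1,4)->N->(0,4) | ant1:(0,2)->E->(0,3)
  grid max=4 at (0,3)
Step 2: ant0:(0,4)->W->(0,3) | ant1:(0,3)->E->(0,4)
  grid max=5 at (0,3)
Step 3: ant0:(0,3)->E->(0,4) | ant1:(0,4)->W->(0,3)
  grid max=6 at (0,3)
Step 4: ant0:(0,4)->W->(0,3) | ant1:(0,3)->E->(0,4)
  grid max=7 at (0,3)
Step 5: ant0:(0,3)->E->(0,4) | ant1:(0,4)->W->(0,3)
  grid max=8 at (0,3)
Final grid:
  0 0 0 8 5
  0 0 0 0 0
  0 0 0 0 0
  0 0 0 0 0
Max pheromone 8 at (0,3)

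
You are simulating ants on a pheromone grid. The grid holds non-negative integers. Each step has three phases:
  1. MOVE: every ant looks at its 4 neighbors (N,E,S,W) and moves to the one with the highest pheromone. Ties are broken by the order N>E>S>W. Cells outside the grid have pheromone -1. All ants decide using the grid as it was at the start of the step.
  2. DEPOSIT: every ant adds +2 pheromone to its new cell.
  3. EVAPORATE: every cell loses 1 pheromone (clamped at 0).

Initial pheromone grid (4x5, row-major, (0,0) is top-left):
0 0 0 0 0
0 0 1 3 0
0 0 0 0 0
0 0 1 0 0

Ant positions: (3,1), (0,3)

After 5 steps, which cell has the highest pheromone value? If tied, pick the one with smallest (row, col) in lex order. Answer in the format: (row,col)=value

Step 1: ant0:(3,1)->E->(3,2) | ant1:(0,3)->S->(1,3)
  grid max=4 at (1,3)
Step 2: ant0:(3,2)->N->(2,2) | ant1:(1,3)->N->(0,3)
  grid max=3 at (1,3)
Step 3: ant0:(2,2)->S->(3,2) | ant1:(0,3)->S->(1,3)
  grid max=4 at (1,3)
Step 4: ant0:(3,2)->N->(2,2) | ant1:(1,3)->N->(0,3)
  grid max=3 at (1,3)
Step 5: ant0:(2,2)->S->(3,2) | ant1:(0,3)->S->(1,3)
  grid max=4 at (1,3)
Final grid:
  0 0 0 0 0
  0 0 0 4 0
  0 0 0 0 0
  0 0 2 0 0
Max pheromone 4 at (1,3)

Answer: (1,3)=4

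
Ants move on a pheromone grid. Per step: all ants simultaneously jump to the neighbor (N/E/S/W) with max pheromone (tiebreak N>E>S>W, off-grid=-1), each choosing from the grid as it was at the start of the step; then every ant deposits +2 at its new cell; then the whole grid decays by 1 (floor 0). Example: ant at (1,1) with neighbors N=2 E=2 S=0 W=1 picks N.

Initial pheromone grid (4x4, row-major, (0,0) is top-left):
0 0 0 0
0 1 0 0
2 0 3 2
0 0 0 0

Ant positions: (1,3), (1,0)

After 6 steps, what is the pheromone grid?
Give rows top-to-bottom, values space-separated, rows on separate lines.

After step 1: ants at (2,3),(2,0)
  0 0 0 0
  0 0 0 0
  3 0 2 3
  0 0 0 0
After step 2: ants at (2,2),(1,0)
  0 0 0 0
  1 0 0 0
  2 0 3 2
  0 0 0 0
After step 3: ants at (2,3),(2,0)
  0 0 0 0
  0 0 0 0
  3 0 2 3
  0 0 0 0
After step 4: ants at (2,2),(1,0)
  0 0 0 0
  1 0 0 0
  2 0 3 2
  0 0 0 0
After step 5: ants at (2,3),(2,0)
  0 0 0 0
  0 0 0 0
  3 0 2 3
  0 0 0 0
After step 6: ants at (2,2),(1,0)
  0 0 0 0
  1 0 0 0
  2 0 3 2
  0 0 0 0

0 0 0 0
1 0 0 0
2 0 3 2
0 0 0 0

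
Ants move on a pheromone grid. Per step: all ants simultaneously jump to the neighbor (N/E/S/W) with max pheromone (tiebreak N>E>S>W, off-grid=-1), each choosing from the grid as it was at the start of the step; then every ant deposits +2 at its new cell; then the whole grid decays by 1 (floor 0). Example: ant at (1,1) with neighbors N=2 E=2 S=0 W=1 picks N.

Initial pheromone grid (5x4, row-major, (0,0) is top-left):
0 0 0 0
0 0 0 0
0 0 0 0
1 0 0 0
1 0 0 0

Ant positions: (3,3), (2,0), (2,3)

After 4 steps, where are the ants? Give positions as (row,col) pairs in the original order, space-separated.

Step 1: ant0:(3,3)->N->(2,3) | ant1:(2,0)->S->(3,0) | ant2:(2,3)->N->(1,3)
  grid max=2 at (3,0)
Step 2: ant0:(2,3)->N->(1,3) | ant1:(3,0)->N->(2,0) | ant2:(1,3)->S->(2,3)
  grid max=2 at (1,3)
Step 3: ant0:(1,3)->S->(2,3) | ant1:(2,0)->S->(3,0) | ant2:(2,3)->N->(1,3)
  grid max=3 at (1,3)
Step 4: ant0:(2,3)->N->(1,3) | ant1:(3,0)->N->(2,0) | ant2:(1,3)->S->(2,3)
  grid max=4 at (1,3)

(1,3) (2,0) (2,3)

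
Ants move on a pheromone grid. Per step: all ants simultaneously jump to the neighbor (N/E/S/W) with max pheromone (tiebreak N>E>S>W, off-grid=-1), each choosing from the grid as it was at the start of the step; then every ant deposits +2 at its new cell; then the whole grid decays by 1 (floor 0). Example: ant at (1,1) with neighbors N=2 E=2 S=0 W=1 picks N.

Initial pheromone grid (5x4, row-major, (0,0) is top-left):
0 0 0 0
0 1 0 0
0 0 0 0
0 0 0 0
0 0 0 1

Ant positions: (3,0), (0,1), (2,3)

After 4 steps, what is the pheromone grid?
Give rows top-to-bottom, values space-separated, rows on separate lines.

After step 1: ants at (2,0),(1,1),(1,3)
  0 0 0 0
  0 2 0 1
  1 0 0 0
  0 0 0 0
  0 0 0 0
After step 2: ants at (1,0),(0,1),(0,3)
  0 1 0 1
  1 1 0 0
  0 0 0 0
  0 0 0 0
  0 0 0 0
After step 3: ants at (1,1),(1,1),(1,3)
  0 0 0 0
  0 4 0 1
  0 0 0 0
  0 0 0 0
  0 0 0 0
After step 4: ants at (0,1),(0,1),(0,3)
  0 3 0 1
  0 3 0 0
  0 0 0 0
  0 0 0 0
  0 0 0 0

0 3 0 1
0 3 0 0
0 0 0 0
0 0 0 0
0 0 0 0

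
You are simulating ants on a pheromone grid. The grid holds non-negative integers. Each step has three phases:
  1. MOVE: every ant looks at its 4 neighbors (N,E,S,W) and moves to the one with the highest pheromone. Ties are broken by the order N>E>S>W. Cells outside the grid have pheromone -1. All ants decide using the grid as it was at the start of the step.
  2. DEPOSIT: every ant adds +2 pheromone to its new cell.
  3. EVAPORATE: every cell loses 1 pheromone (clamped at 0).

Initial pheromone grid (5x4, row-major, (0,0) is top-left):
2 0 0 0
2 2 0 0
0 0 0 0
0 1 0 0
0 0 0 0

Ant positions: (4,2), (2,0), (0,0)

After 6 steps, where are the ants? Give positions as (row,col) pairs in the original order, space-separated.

Step 1: ant0:(4,2)->N->(3,2) | ant1:(2,0)->N->(1,0) | ant2:(0,0)->S->(1,0)
  grid max=5 at (1,0)
Step 2: ant0:(3,2)->N->(2,2) | ant1:(1,0)->N->(0,0) | ant2:(1,0)->N->(0,0)
  grid max=4 at (0,0)
Step 3: ant0:(2,2)->N->(1,2) | ant1:(0,0)->S->(1,0) | ant2:(0,0)->S->(1,0)
  grid max=7 at (1,0)
Step 4: ant0:(1,2)->N->(0,2) | ant1:(1,0)->N->(0,0) | ant2:(1,0)->N->(0,0)
  grid max=6 at (0,0)
Step 5: ant0:(0,2)->E->(0,3) | ant1:(0,0)->S->(1,0) | ant2:(0,0)->S->(1,0)
  grid max=9 at (1,0)
Step 6: ant0:(0,3)->S->(1,3) | ant1:(1,0)->N->(0,0) | ant2:(1,0)->N->(0,0)
  grid max=8 at (0,0)

(1,3) (0,0) (0,0)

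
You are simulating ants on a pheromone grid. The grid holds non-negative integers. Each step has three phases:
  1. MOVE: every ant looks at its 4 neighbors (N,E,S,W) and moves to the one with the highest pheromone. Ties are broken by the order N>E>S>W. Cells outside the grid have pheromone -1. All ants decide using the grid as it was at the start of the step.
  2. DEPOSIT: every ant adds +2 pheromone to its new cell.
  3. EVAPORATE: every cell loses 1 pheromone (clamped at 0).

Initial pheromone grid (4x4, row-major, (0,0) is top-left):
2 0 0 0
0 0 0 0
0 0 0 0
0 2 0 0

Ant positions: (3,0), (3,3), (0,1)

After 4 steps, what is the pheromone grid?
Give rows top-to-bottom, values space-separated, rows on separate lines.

After step 1: ants at (3,1),(2,3),(0,0)
  3 0 0 0
  0 0 0 0
  0 0 0 1
  0 3 0 0
After step 2: ants at (2,1),(1,3),(0,1)
  2 1 0 0
  0 0 0 1
  0 1 0 0
  0 2 0 0
After step 3: ants at (3,1),(0,3),(0,0)
  3 0 0 1
  0 0 0 0
  0 0 0 0
  0 3 0 0
After step 4: ants at (2,1),(1,3),(0,1)
  2 1 0 0
  0 0 0 1
  0 1 0 0
  0 2 0 0

2 1 0 0
0 0 0 1
0 1 0 0
0 2 0 0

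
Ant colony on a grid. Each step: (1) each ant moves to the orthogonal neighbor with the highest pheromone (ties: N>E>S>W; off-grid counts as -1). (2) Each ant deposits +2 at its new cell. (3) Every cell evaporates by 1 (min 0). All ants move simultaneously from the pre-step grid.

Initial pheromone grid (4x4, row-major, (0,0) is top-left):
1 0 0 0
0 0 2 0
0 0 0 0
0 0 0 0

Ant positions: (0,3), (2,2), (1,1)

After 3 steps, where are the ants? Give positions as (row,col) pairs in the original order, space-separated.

Step 1: ant0:(0,3)->S->(1,3) | ant1:(2,2)->N->(1,2) | ant2:(1,1)->E->(1,2)
  grid max=5 at (1,2)
Step 2: ant0:(1,3)->W->(1,2) | ant1:(1,2)->E->(1,3) | ant2:(1,2)->E->(1,3)
  grid max=6 at (1,2)
Step 3: ant0:(1,2)->E->(1,3) | ant1:(1,3)->W->(1,2) | ant2:(1,3)->W->(1,2)
  grid max=9 at (1,2)

(1,3) (1,2) (1,2)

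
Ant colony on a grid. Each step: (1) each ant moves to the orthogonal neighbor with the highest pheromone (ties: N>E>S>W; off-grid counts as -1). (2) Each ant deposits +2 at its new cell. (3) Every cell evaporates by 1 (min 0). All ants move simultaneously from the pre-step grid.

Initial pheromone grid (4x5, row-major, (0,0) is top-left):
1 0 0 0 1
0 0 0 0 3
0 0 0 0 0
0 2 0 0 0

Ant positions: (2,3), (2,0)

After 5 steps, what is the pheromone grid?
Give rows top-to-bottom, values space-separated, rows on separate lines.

After step 1: ants at (1,3),(1,0)
  0 0 0 0 0
  1 0 0 1 2
  0 0 0 0 0
  0 1 0 0 0
After step 2: ants at (1,4),(0,0)
  1 0 0 0 0
  0 0 0 0 3
  0 0 0 0 0
  0 0 0 0 0
After step 3: ants at (0,4),(0,1)
  0 1 0 0 1
  0 0 0 0 2
  0 0 0 0 0
  0 0 0 0 0
After step 4: ants at (1,4),(0,2)
  0 0 1 0 0
  0 0 0 0 3
  0 0 0 0 0
  0 0 0 0 0
After step 5: ants at (0,4),(0,3)
  0 0 0 1 1
  0 0 0 0 2
  0 0 0 0 0
  0 0 0 0 0

0 0 0 1 1
0 0 0 0 2
0 0 0 0 0
0 0 0 0 0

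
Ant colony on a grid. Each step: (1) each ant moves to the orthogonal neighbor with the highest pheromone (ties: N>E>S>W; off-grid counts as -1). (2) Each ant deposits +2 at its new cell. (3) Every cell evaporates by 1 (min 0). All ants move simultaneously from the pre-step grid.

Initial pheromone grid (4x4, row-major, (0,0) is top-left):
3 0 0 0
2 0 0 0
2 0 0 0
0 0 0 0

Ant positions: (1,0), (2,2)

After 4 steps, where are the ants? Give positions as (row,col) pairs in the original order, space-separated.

Step 1: ant0:(1,0)->N->(0,0) | ant1:(2,2)->N->(1,2)
  grid max=4 at (0,0)
Step 2: ant0:(0,0)->S->(1,0) | ant1:(1,2)->N->(0,2)
  grid max=3 at (0,0)
Step 3: ant0:(1,0)->N->(0,0) | ant1:(0,2)->E->(0,3)
  grid max=4 at (0,0)
Step 4: ant0:(0,0)->S->(1,0) | ant1:(0,3)->S->(1,3)
  grid max=3 at (0,0)

(1,0) (1,3)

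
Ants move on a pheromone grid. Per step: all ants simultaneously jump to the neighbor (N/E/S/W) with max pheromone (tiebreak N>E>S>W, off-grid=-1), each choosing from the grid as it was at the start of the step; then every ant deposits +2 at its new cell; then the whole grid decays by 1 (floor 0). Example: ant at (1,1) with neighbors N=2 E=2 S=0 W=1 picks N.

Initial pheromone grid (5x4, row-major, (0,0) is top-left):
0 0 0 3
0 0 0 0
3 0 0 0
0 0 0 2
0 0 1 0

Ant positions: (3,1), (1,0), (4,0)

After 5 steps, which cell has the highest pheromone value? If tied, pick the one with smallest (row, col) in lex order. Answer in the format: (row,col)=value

Answer: (2,0)=12

Derivation:
Step 1: ant0:(3,1)->N->(2,1) | ant1:(1,0)->S->(2,0) | ant2:(4,0)->N->(3,0)
  grid max=4 at (2,0)
Step 2: ant0:(2,1)->W->(2,0) | ant1:(2,0)->E->(2,1) | ant2:(3,0)->N->(2,0)
  grid max=7 at (2,0)
Step 3: ant0:(2,0)->E->(2,1) | ant1:(2,1)->W->(2,0) | ant2:(2,0)->E->(2,1)
  grid max=8 at (2,0)
Step 4: ant0:(2,1)->W->(2,0) | ant1:(2,0)->E->(2,1) | ant2:(2,1)->W->(2,0)
  grid max=11 at (2,0)
Step 5: ant0:(2,0)->E->(2,1) | ant1:(2,1)->W->(2,0) | ant2:(2,0)->E->(2,1)
  grid max=12 at (2,0)
Final grid:
  0 0 0 0
  0 0 0 0
  12 9 0 0
  0 0 0 0
  0 0 0 0
Max pheromone 12 at (2,0)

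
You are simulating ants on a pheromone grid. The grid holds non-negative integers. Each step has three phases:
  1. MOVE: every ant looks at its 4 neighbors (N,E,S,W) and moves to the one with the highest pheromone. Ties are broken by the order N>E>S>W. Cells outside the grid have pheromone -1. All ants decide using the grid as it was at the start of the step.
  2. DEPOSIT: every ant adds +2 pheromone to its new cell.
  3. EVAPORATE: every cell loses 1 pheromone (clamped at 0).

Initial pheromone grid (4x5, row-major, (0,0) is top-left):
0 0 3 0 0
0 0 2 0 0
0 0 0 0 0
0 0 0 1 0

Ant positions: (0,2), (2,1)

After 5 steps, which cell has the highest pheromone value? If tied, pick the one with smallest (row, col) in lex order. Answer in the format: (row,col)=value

Step 1: ant0:(0,2)->S->(1,2) | ant1:(2,1)->N->(1,1)
  grid max=3 at (1,2)
Step 2: ant0:(1,2)->N->(0,2) | ant1:(1,1)->E->(1,2)
  grid max=4 at (1,2)
Step 3: ant0:(0,2)->S->(1,2) | ant1:(1,2)->N->(0,2)
  grid max=5 at (1,2)
Step 4: ant0:(1,2)->N->(0,2) | ant1:(0,2)->S->(1,2)
  grid max=6 at (1,2)
Step 5: ant0:(0,2)->S->(1,2) | ant1:(1,2)->N->(0,2)
  grid max=7 at (1,2)
Final grid:
  0 0 6 0 0
  0 0 7 0 0
  0 0 0 0 0
  0 0 0 0 0
Max pheromone 7 at (1,2)

Answer: (1,2)=7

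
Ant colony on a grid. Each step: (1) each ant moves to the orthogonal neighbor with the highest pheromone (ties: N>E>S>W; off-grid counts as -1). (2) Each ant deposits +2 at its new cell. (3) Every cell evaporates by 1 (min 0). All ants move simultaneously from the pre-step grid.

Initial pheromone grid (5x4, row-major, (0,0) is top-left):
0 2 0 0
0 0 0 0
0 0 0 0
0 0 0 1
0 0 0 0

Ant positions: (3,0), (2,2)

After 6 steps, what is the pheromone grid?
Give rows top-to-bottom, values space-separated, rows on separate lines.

After step 1: ants at (2,0),(1,2)
  0 1 0 0
  0 0 1 0
  1 0 0 0
  0 0 0 0
  0 0 0 0
After step 2: ants at (1,0),(0,2)
  0 0 1 0
  1 0 0 0
  0 0 0 0
  0 0 0 0
  0 0 0 0
After step 3: ants at (0,0),(0,3)
  1 0 0 1
  0 0 0 0
  0 0 0 0
  0 0 0 0
  0 0 0 0
After step 4: ants at (0,1),(1,3)
  0 1 0 0
  0 0 0 1
  0 0 0 0
  0 0 0 0
  0 0 0 0
After step 5: ants at (0,2),(0,3)
  0 0 1 1
  0 0 0 0
  0 0 0 0
  0 0 0 0
  0 0 0 0
After step 6: ants at (0,3),(0,2)
  0 0 2 2
  0 0 0 0
  0 0 0 0
  0 0 0 0
  0 0 0 0

0 0 2 2
0 0 0 0
0 0 0 0
0 0 0 0
0 0 0 0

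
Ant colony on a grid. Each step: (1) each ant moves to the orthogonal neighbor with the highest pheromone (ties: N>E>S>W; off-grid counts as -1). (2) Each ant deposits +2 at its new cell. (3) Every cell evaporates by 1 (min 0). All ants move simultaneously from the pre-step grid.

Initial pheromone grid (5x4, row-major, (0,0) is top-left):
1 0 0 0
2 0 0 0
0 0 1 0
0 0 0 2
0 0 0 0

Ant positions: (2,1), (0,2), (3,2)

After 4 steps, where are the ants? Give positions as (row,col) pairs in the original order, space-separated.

Step 1: ant0:(2,1)->E->(2,2) | ant1:(0,2)->E->(0,3) | ant2:(3,2)->E->(3,3)
  grid max=3 at (3,3)
Step 2: ant0:(2,2)->N->(1,2) | ant1:(0,3)->S->(1,3) | ant2:(3,3)->N->(2,3)
  grid max=2 at (3,3)
Step 3: ant0:(1,2)->E->(1,3) | ant1:(1,3)->S->(2,3) | ant2:(2,3)->S->(3,3)
  grid max=3 at (3,3)
Step 4: ant0:(1,3)->S->(2,3) | ant1:(2,3)->S->(3,3) | ant2:(3,3)->N->(2,3)
  grid max=5 at (2,3)

(2,3) (3,3) (2,3)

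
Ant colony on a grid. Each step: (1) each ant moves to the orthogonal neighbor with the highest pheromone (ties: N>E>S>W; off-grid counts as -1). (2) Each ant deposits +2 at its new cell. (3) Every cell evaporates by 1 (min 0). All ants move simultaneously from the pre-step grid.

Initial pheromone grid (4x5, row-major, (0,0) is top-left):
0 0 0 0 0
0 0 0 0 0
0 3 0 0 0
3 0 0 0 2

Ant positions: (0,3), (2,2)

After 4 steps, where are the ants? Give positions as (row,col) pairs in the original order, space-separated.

Step 1: ant0:(0,3)->E->(0,4) | ant1:(2,2)->W->(2,1)
  grid max=4 at (2,1)
Step 2: ant0:(0,4)->S->(1,4) | ant1:(2,1)->N->(1,1)
  grid max=3 at (2,1)
Step 3: ant0:(1,4)->N->(0,4) | ant1:(1,1)->S->(2,1)
  grid max=4 at (2,1)
Step 4: ant0:(0,4)->S->(1,4) | ant1:(2,1)->N->(1,1)
  grid max=3 at (2,1)

(1,4) (1,1)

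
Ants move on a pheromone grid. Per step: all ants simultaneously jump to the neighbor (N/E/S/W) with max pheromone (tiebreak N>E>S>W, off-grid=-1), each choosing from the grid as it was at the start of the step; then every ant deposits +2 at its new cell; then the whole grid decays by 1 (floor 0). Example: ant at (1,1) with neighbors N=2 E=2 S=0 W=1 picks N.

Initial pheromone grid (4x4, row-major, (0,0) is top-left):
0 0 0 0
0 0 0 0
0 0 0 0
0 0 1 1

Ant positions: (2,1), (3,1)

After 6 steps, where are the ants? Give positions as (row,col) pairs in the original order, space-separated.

Step 1: ant0:(2,1)->N->(1,1) | ant1:(3,1)->E->(3,2)
  grid max=2 at (3,2)
Step 2: ant0:(1,1)->N->(0,1) | ant1:(3,2)->N->(2,2)
  grid max=1 at (0,1)
Step 3: ant0:(0,1)->E->(0,2) | ant1:(2,2)->S->(3,2)
  grid max=2 at (3,2)
Step 4: ant0:(0,2)->E->(0,3) | ant1:(3,2)->N->(2,2)
  grid max=1 at (0,3)
Step 5: ant0:(0,3)->S->(1,3) | ant1:(2,2)->S->(3,2)
  grid max=2 at (3,2)
Step 6: ant0:(1,3)->N->(0,3) | ant1:(3,2)->N->(2,2)
  grid max=1 at (0,3)

(0,3) (2,2)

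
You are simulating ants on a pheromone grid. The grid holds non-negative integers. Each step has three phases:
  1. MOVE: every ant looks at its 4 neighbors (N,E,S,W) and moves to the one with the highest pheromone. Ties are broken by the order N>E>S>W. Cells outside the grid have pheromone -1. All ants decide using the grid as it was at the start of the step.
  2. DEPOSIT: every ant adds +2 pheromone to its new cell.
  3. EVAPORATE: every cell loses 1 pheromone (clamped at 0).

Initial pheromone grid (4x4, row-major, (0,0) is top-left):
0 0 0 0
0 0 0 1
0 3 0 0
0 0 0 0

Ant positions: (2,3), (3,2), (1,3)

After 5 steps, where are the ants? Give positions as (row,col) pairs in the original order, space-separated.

Step 1: ant0:(2,3)->N->(1,3) | ant1:(3,2)->N->(2,2) | ant2:(1,3)->N->(0,3)
  grid max=2 at (1,3)
Step 2: ant0:(1,3)->N->(0,3) | ant1:(2,2)->W->(2,1) | ant2:(0,3)->S->(1,3)
  grid max=3 at (1,3)
Step 3: ant0:(0,3)->S->(1,3) | ant1:(2,1)->N->(1,1) | ant2:(1,3)->N->(0,3)
  grid max=4 at (1,3)
Step 4: ant0:(1,3)->N->(0,3) | ant1:(1,1)->S->(2,1) | ant2:(0,3)->S->(1,3)
  grid max=5 at (1,3)
Step 5: ant0:(0,3)->S->(1,3) | ant1:(2,1)->N->(1,1) | ant2:(1,3)->N->(0,3)
  grid max=6 at (1,3)

(1,3) (1,1) (0,3)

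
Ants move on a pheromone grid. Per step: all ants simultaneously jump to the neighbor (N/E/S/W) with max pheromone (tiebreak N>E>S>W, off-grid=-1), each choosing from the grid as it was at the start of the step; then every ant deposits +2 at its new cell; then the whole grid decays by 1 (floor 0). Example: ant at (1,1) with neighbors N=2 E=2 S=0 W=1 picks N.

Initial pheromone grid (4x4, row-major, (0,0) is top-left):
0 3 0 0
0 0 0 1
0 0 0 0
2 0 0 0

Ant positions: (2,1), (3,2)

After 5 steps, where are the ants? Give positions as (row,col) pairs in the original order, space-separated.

Step 1: ant0:(2,1)->N->(1,1) | ant1:(3,2)->N->(2,2)
  grid max=2 at (0,1)
Step 2: ant0:(1,1)->N->(0,1) | ant1:(2,2)->N->(1,2)
  grid max=3 at (0,1)
Step 3: ant0:(0,1)->E->(0,2) | ant1:(1,2)->N->(0,2)
  grid max=3 at (0,2)
Step 4: ant0:(0,2)->W->(0,1) | ant1:(0,2)->W->(0,1)
  grid max=5 at (0,1)
Step 5: ant0:(0,1)->E->(0,2) | ant1:(0,1)->E->(0,2)
  grid max=5 at (0,2)

(0,2) (0,2)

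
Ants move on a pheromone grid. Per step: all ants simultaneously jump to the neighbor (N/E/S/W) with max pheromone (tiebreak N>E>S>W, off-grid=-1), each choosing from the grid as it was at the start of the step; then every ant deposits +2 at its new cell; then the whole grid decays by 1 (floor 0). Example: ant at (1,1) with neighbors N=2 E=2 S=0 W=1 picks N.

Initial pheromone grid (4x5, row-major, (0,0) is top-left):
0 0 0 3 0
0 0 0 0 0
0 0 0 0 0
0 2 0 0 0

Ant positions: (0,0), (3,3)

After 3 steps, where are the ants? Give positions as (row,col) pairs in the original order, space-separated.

Step 1: ant0:(0,0)->E->(0,1) | ant1:(3,3)->N->(2,3)
  grid max=2 at (0,3)
Step 2: ant0:(0,1)->E->(0,2) | ant1:(2,3)->N->(1,3)
  grid max=1 at (0,2)
Step 3: ant0:(0,2)->E->(0,3) | ant1:(1,3)->N->(0,3)
  grid max=4 at (0,3)

(0,3) (0,3)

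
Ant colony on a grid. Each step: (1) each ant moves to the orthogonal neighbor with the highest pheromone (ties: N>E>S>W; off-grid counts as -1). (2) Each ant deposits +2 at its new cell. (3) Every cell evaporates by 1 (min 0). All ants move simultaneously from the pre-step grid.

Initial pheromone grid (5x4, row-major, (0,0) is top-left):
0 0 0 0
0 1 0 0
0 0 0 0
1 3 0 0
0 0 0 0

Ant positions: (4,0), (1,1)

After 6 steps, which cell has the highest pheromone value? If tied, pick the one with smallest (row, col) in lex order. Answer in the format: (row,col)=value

Step 1: ant0:(4,0)->N->(3,0) | ant1:(1,1)->N->(0,1)
  grid max=2 at (3,0)
Step 2: ant0:(3,0)->E->(3,1) | ant1:(0,1)->E->(0,2)
  grid max=3 at (3,1)
Step 3: ant0:(3,1)->W->(3,0) | ant1:(0,2)->E->(0,3)
  grid max=2 at (3,0)
Step 4: ant0:(3,0)->E->(3,1) | ant1:(0,3)->S->(1,3)
  grid max=3 at (3,1)
Step 5: ant0:(3,1)->W->(3,0) | ant1:(1,3)->N->(0,3)
  grid max=2 at (3,0)
Step 6: ant0:(3,0)->E->(3,1) | ant1:(0,3)->S->(1,3)
  grid max=3 at (3,1)
Final grid:
  0 0 0 0
  0 0 0 1
  0 0 0 0
  1 3 0 0
  0 0 0 0
Max pheromone 3 at (3,1)

Answer: (3,1)=3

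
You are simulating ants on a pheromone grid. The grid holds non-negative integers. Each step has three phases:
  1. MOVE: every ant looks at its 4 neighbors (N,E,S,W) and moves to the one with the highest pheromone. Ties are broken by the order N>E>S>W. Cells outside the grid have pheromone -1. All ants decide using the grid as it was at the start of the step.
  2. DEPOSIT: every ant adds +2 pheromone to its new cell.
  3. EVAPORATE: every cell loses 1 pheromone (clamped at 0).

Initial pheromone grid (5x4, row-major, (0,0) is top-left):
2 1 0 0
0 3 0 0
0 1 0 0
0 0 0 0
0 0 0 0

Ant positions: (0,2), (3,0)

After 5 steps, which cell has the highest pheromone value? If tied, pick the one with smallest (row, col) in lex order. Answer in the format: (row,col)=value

Step 1: ant0:(0,2)->W->(0,1) | ant1:(3,0)->N->(2,0)
  grid max=2 at (0,1)
Step 2: ant0:(0,1)->S->(1,1) | ant1:(2,0)->N->(1,0)
  grid max=3 at (1,1)
Step 3: ant0:(1,1)->N->(0,1) | ant1:(1,0)->E->(1,1)
  grid max=4 at (1,1)
Step 4: ant0:(0,1)->S->(1,1) | ant1:(1,1)->N->(0,1)
  grid max=5 at (1,1)
Step 5: ant0:(1,1)->N->(0,1) | ant1:(0,1)->S->(1,1)
  grid max=6 at (1,1)
Final grid:
  0 4 0 0
  0 6 0 0
  0 0 0 0
  0 0 0 0
  0 0 0 0
Max pheromone 6 at (1,1)

Answer: (1,1)=6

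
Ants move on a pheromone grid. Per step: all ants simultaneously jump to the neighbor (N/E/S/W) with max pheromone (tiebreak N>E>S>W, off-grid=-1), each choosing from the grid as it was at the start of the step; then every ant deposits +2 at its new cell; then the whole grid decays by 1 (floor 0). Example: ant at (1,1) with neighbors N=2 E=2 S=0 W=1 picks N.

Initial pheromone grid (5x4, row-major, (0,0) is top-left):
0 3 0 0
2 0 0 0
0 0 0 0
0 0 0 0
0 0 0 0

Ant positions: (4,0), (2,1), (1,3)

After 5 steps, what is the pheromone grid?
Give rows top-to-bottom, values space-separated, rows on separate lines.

After step 1: ants at (3,0),(1,1),(0,3)
  0 2 0 1
  1 1 0 0
  0 0 0 0
  1 0 0 0
  0 0 0 0
After step 2: ants at (2,0),(0,1),(1,3)
  0 3 0 0
  0 0 0 1
  1 0 0 0
  0 0 0 0
  0 0 0 0
After step 3: ants at (1,0),(0,2),(0,3)
  0 2 1 1
  1 0 0 0
  0 0 0 0
  0 0 0 0
  0 0 0 0
After step 4: ants at (0,0),(0,1),(0,2)
  1 3 2 0
  0 0 0 0
  0 0 0 0
  0 0 0 0
  0 0 0 0
After step 5: ants at (0,1),(0,2),(0,1)
  0 6 3 0
  0 0 0 0
  0 0 0 0
  0 0 0 0
  0 0 0 0

0 6 3 0
0 0 0 0
0 0 0 0
0 0 0 0
0 0 0 0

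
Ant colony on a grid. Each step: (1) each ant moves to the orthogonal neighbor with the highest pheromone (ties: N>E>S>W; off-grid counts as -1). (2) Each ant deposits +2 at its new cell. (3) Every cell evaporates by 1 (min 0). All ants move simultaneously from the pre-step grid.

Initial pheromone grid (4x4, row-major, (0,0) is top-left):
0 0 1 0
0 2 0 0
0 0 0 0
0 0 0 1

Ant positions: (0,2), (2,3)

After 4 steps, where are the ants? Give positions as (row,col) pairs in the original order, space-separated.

Step 1: ant0:(0,2)->E->(0,3) | ant1:(2,3)->S->(3,3)
  grid max=2 at (3,3)
Step 2: ant0:(0,3)->S->(1,3) | ant1:(3,3)->N->(2,3)
  grid max=1 at (1,3)
Step 3: ant0:(1,3)->S->(2,3) | ant1:(2,3)->N->(1,3)
  grid max=2 at (1,3)
Step 4: ant0:(2,3)->N->(1,3) | ant1:(1,3)->S->(2,3)
  grid max=3 at (1,3)

(1,3) (2,3)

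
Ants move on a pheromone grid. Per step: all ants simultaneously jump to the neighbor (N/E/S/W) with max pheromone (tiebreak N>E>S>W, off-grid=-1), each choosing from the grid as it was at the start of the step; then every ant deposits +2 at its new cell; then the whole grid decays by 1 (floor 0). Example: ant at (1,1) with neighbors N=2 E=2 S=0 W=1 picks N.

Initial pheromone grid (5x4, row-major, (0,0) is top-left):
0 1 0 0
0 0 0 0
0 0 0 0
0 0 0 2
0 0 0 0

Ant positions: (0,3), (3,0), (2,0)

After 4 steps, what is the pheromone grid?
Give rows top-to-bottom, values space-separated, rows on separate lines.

After step 1: ants at (1,3),(2,0),(1,0)
  0 0 0 0
  1 0 0 1
  1 0 0 0
  0 0 0 1
  0 0 0 0
After step 2: ants at (0,3),(1,0),(2,0)
  0 0 0 1
  2 0 0 0
  2 0 0 0
  0 0 0 0
  0 0 0 0
After step 3: ants at (1,3),(2,0),(1,0)
  0 0 0 0
  3 0 0 1
  3 0 0 0
  0 0 0 0
  0 0 0 0
After step 4: ants at (0,3),(1,0),(2,0)
  0 0 0 1
  4 0 0 0
  4 0 0 0
  0 0 0 0
  0 0 0 0

0 0 0 1
4 0 0 0
4 0 0 0
0 0 0 0
0 0 0 0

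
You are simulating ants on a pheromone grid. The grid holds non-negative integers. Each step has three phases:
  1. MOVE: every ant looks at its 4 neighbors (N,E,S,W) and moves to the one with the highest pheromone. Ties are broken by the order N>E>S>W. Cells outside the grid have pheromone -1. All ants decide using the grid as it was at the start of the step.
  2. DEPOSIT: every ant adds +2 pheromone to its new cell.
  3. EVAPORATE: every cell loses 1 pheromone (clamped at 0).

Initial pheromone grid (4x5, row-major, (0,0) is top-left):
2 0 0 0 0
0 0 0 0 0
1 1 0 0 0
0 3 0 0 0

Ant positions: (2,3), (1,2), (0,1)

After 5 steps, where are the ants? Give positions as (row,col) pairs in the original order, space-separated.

Step 1: ant0:(2,3)->N->(1,3) | ant1:(1,2)->N->(0,2) | ant2:(0,1)->W->(0,0)
  grid max=3 at (0,0)
Step 2: ant0:(1,3)->N->(0,3) | ant1:(0,2)->E->(0,3) | ant2:(0,0)->E->(0,1)
  grid max=3 at (0,3)
Step 3: ant0:(0,3)->E->(0,4) | ant1:(0,3)->E->(0,4) | ant2:(0,1)->W->(0,0)
  grid max=3 at (0,0)
Step 4: ant0:(0,4)->W->(0,3) | ant1:(0,4)->W->(0,3) | ant2:(0,0)->E->(0,1)
  grid max=5 at (0,3)
Step 5: ant0:(0,3)->E->(0,4) | ant1:(0,3)->E->(0,4) | ant2:(0,1)->W->(0,0)
  grid max=5 at (0,4)

(0,4) (0,4) (0,0)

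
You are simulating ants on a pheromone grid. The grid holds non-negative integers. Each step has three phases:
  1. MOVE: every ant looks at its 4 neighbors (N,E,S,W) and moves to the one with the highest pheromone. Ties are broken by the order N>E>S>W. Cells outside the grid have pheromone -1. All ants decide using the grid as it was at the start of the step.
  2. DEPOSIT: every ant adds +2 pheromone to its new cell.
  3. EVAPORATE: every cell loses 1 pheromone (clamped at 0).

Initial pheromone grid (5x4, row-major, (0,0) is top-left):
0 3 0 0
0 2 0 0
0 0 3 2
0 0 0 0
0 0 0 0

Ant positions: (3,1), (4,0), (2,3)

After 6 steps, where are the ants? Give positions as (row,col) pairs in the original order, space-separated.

Step 1: ant0:(3,1)->N->(2,1) | ant1:(4,0)->N->(3,0) | ant2:(2,3)->W->(2,2)
  grid max=4 at (2,2)
Step 2: ant0:(2,1)->E->(2,2) | ant1:(3,0)->N->(2,0) | ant2:(2,2)->E->(2,3)
  grid max=5 at (2,2)
Step 3: ant0:(2,2)->E->(2,3) | ant1:(2,0)->N->(1,0) | ant2:(2,3)->W->(2,2)
  grid max=6 at (2,2)
Step 4: ant0:(2,3)->W->(2,2) | ant1:(1,0)->N->(0,0) | ant2:(2,2)->E->(2,3)
  grid max=7 at (2,2)
Step 5: ant0:(2,2)->E->(2,3) | ant1:(0,0)->E->(0,1) | ant2:(2,3)->W->(2,2)
  grid max=8 at (2,2)
Step 6: ant0:(2,3)->W->(2,2) | ant1:(0,1)->E->(0,2) | ant2:(2,2)->E->(2,3)
  grid max=9 at (2,2)

(2,2) (0,2) (2,3)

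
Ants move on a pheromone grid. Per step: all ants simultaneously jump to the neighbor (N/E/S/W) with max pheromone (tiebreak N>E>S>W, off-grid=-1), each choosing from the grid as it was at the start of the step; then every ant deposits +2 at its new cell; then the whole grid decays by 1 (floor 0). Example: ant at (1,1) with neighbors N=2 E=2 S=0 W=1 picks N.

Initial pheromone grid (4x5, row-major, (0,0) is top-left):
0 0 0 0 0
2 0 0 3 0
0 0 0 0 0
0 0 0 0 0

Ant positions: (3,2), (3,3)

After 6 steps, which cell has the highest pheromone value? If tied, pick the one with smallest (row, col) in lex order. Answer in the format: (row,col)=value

Answer: (1,3)=7

Derivation:
Step 1: ant0:(3,2)->N->(2,2) | ant1:(3,3)->N->(2,3)
  grid max=2 at (1,3)
Step 2: ant0:(2,2)->E->(2,3) | ant1:(2,3)->N->(1,3)
  grid max=3 at (1,3)
Step 3: ant0:(2,3)->N->(1,3) | ant1:(1,3)->S->(2,3)
  grid max=4 at (1,3)
Step 4: ant0:(1,3)->S->(2,3) | ant1:(2,3)->N->(1,3)
  grid max=5 at (1,3)
Step 5: ant0:(2,3)->N->(1,3) | ant1:(1,3)->S->(2,3)
  grid max=6 at (1,3)
Step 6: ant0:(1,3)->S->(2,3) | ant1:(2,3)->N->(1,3)
  grid max=7 at (1,3)
Final grid:
  0 0 0 0 0
  0 0 0 7 0
  0 0 0 6 0
  0 0 0 0 0
Max pheromone 7 at (1,3)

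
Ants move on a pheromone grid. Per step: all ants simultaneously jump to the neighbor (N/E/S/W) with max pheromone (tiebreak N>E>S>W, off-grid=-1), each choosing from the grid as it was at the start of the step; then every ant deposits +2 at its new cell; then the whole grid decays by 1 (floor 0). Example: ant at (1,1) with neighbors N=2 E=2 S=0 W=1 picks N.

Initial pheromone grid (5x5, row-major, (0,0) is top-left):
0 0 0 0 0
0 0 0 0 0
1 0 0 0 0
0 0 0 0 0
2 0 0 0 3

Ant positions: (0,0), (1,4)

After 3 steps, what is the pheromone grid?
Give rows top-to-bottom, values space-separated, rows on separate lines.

After step 1: ants at (0,1),(0,4)
  0 1 0 0 1
  0 0 0 0 0
  0 0 0 0 0
  0 0 0 0 0
  1 0 0 0 2
After step 2: ants at (0,2),(1,4)
  0 0 1 0 0
  0 0 0 0 1
  0 0 0 0 0
  0 0 0 0 0
  0 0 0 0 1
After step 3: ants at (0,3),(0,4)
  0 0 0 1 1
  0 0 0 0 0
  0 0 0 0 0
  0 0 0 0 0
  0 0 0 0 0

0 0 0 1 1
0 0 0 0 0
0 0 0 0 0
0 0 0 0 0
0 0 0 0 0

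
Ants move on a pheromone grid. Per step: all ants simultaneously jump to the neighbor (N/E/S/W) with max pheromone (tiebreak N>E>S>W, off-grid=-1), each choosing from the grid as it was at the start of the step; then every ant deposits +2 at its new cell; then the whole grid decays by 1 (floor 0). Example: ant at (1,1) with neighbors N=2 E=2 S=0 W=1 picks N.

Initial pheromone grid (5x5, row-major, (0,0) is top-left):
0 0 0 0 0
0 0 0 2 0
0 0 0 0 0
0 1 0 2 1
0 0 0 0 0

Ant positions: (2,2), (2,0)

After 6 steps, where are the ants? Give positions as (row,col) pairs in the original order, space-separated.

Step 1: ant0:(2,2)->N->(1,2) | ant1:(2,0)->N->(1,0)
  grid max=1 at (1,0)
Step 2: ant0:(1,2)->E->(1,3) | ant1:(1,0)->N->(0,0)
  grid max=2 at (1,3)
Step 3: ant0:(1,3)->N->(0,3) | ant1:(0,0)->E->(0,1)
  grid max=1 at (0,1)
Step 4: ant0:(0,3)->S->(1,3) | ant1:(0,1)->E->(0,2)
  grid max=2 at (1,3)
Step 5: ant0:(1,3)->N->(0,3) | ant1:(0,2)->E->(0,3)
  grid max=3 at (0,3)
Step 6: ant0:(0,3)->S->(1,3) | ant1:(0,3)->S->(1,3)
  grid max=4 at (1,3)

(1,3) (1,3)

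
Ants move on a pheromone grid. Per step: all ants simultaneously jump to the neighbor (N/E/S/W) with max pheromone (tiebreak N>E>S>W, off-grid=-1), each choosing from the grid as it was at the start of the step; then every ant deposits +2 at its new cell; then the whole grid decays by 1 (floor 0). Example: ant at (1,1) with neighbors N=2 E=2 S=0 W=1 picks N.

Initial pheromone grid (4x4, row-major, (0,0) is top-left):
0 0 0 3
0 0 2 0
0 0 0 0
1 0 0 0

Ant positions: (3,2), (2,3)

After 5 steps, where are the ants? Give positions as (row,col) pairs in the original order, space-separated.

Step 1: ant0:(3,2)->N->(2,2) | ant1:(2,3)->N->(1,3)
  grid max=2 at (0,3)
Step 2: ant0:(2,2)->N->(1,2) | ant1:(1,3)->N->(0,3)
  grid max=3 at (0,3)
Step 3: ant0:(1,2)->N->(0,2) | ant1:(0,3)->S->(1,3)
  grid max=2 at (0,3)
Step 4: ant0:(0,2)->E->(0,3) | ant1:(1,3)->N->(0,3)
  grid max=5 at (0,3)
Step 5: ant0:(0,3)->S->(1,3) | ant1:(0,3)->S->(1,3)
  grid max=4 at (0,3)

(1,3) (1,3)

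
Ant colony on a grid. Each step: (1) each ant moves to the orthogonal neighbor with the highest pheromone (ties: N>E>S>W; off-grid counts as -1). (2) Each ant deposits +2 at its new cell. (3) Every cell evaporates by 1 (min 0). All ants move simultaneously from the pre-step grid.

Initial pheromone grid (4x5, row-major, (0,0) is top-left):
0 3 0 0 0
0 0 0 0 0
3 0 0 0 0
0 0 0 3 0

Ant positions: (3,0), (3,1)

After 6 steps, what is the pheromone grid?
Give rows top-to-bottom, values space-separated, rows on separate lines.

After step 1: ants at (2,0),(2,1)
  0 2 0 0 0
  0 0 0 0 0
  4 1 0 0 0
  0 0 0 2 0
After step 2: ants at (2,1),(2,0)
  0 1 0 0 0
  0 0 0 0 0
  5 2 0 0 0
  0 0 0 1 0
After step 3: ants at (2,0),(2,1)
  0 0 0 0 0
  0 0 0 0 0
  6 3 0 0 0
  0 0 0 0 0
After step 4: ants at (2,1),(2,0)
  0 0 0 0 0
  0 0 0 0 0
  7 4 0 0 0
  0 0 0 0 0
After step 5: ants at (2,0),(2,1)
  0 0 0 0 0
  0 0 0 0 0
  8 5 0 0 0
  0 0 0 0 0
After step 6: ants at (2,1),(2,0)
  0 0 0 0 0
  0 0 0 0 0
  9 6 0 0 0
  0 0 0 0 0

0 0 0 0 0
0 0 0 0 0
9 6 0 0 0
0 0 0 0 0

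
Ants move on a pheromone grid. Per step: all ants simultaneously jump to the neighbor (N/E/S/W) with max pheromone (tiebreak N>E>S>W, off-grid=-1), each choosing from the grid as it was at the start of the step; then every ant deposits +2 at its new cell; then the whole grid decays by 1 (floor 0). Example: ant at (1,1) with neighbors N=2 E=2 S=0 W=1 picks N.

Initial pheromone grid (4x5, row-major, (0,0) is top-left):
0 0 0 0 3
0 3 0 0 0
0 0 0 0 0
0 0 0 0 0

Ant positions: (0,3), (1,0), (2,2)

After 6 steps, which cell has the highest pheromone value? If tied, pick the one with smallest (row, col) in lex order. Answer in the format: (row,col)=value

Answer: (1,1)=9

Derivation:
Step 1: ant0:(0,3)->E->(0,4) | ant1:(1,0)->E->(1,1) | ant2:(2,2)->N->(1,2)
  grid max=4 at (0,4)
Step 2: ant0:(0,4)->S->(1,4) | ant1:(1,1)->E->(1,2) | ant2:(1,2)->W->(1,1)
  grid max=5 at (1,1)
Step 3: ant0:(1,4)->N->(0,4) | ant1:(1,2)->W->(1,1) | ant2:(1,1)->E->(1,2)
  grid max=6 at (1,1)
Step 4: ant0:(0,4)->S->(1,4) | ant1:(1,1)->E->(1,2) | ant2:(1,2)->W->(1,1)
  grid max=7 at (1,1)
Step 5: ant0:(1,4)->N->(0,4) | ant1:(1,2)->W->(1,1) | ant2:(1,1)->E->(1,2)
  grid max=8 at (1,1)
Step 6: ant0:(0,4)->S->(1,4) | ant1:(1,1)->E->(1,2) | ant2:(1,2)->W->(1,1)
  grid max=9 at (1,1)
Final grid:
  0 0 0 0 3
  0 9 6 0 1
  0 0 0 0 0
  0 0 0 0 0
Max pheromone 9 at (1,1)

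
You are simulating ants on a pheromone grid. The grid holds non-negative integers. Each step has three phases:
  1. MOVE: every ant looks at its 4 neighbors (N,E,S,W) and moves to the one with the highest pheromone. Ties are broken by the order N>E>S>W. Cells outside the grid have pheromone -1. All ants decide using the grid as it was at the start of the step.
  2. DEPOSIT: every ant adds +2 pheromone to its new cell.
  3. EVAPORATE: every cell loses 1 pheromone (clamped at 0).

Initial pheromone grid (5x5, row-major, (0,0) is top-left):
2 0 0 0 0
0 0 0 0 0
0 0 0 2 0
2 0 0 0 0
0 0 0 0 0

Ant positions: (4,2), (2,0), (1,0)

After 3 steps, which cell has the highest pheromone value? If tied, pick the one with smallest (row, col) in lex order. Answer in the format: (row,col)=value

Step 1: ant0:(4,2)->N->(3,2) | ant1:(2,0)->S->(3,0) | ant2:(1,0)->N->(0,0)
  grid max=3 at (0,0)
Step 2: ant0:(3,2)->N->(2,2) | ant1:(3,0)->N->(2,0) | ant2:(0,0)->E->(0,1)
  grid max=2 at (0,0)
Step 3: ant0:(2,2)->N->(1,2) | ant1:(2,0)->S->(3,0) | ant2:(0,1)->W->(0,0)
  grid max=3 at (0,0)
Final grid:
  3 0 0 0 0
  0 0 1 0 0
  0 0 0 0 0
  3 0 0 0 0
  0 0 0 0 0
Max pheromone 3 at (0,0)

Answer: (0,0)=3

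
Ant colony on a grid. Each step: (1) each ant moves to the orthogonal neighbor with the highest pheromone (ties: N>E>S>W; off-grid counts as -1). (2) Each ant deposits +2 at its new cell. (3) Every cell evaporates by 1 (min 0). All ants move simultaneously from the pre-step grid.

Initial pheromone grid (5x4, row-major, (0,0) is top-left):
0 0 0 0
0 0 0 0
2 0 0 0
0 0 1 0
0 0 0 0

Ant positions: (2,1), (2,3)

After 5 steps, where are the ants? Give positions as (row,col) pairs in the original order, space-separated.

Step 1: ant0:(2,1)->W->(2,0) | ant1:(2,3)->N->(1,3)
  grid max=3 at (2,0)
Step 2: ant0:(2,0)->N->(1,0) | ant1:(1,3)->N->(0,3)
  grid max=2 at (2,0)
Step 3: ant0:(1,0)->S->(2,0) | ant1:(0,3)->S->(1,3)
  grid max=3 at (2,0)
Step 4: ant0:(2,0)->N->(1,0) | ant1:(1,3)->N->(0,3)
  grid max=2 at (2,0)
Step 5: ant0:(1,0)->S->(2,0) | ant1:(0,3)->S->(1,3)
  grid max=3 at (2,0)

(2,0) (1,3)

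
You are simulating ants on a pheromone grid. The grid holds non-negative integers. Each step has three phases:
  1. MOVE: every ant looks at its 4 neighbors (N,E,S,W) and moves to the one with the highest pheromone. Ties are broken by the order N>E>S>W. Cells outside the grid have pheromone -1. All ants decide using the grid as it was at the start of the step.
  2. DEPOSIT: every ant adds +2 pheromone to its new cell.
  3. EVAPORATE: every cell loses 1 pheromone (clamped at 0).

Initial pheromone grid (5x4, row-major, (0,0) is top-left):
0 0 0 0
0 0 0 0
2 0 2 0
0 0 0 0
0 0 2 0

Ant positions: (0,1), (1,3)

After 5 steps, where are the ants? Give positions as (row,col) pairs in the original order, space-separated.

Step 1: ant0:(0,1)->E->(0,2) | ant1:(1,3)->N->(0,3)
  grid max=1 at (0,2)
Step 2: ant0:(0,2)->E->(0,3) | ant1:(0,3)->W->(0,2)
  grid max=2 at (0,2)
Step 3: ant0:(0,3)->W->(0,2) | ant1:(0,2)->E->(0,3)
  grid max=3 at (0,2)
Step 4: ant0:(0,2)->E->(0,3) | ant1:(0,3)->W->(0,2)
  grid max=4 at (0,2)
Step 5: ant0:(0,3)->W->(0,2) | ant1:(0,2)->E->(0,3)
  grid max=5 at (0,2)

(0,2) (0,3)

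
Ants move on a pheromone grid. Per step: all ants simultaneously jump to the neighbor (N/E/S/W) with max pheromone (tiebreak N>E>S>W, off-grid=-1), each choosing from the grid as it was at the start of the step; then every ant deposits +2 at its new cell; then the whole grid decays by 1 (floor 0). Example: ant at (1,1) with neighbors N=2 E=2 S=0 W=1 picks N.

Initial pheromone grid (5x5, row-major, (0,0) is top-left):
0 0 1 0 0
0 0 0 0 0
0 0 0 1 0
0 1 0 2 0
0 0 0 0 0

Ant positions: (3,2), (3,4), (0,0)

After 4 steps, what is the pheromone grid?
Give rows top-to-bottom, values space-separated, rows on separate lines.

After step 1: ants at (3,3),(3,3),(0,1)
  0 1 0 0 0
  0 0 0 0 0
  0 0 0 0 0
  0 0 0 5 0
  0 0 0 0 0
After step 2: ants at (2,3),(2,3),(0,2)
  0 0 1 0 0
  0 0 0 0 0
  0 0 0 3 0
  0 0 0 4 0
  0 0 0 0 0
After step 3: ants at (3,3),(3,3),(0,3)
  0 0 0 1 0
  0 0 0 0 0
  0 0 0 2 0
  0 0 0 7 0
  0 0 0 0 0
After step 4: ants at (2,3),(2,3),(0,4)
  0 0 0 0 1
  0 0 0 0 0
  0 0 0 5 0
  0 0 0 6 0
  0 0 0 0 0

0 0 0 0 1
0 0 0 0 0
0 0 0 5 0
0 0 0 6 0
0 0 0 0 0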